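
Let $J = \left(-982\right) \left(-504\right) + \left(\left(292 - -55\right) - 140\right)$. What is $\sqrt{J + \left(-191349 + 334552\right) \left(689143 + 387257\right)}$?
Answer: $3 \sqrt{17127133815} \approx 3.9261 \cdot 10^{5}$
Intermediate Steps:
$J = 495135$ ($J = 494928 + \left(\left(292 + \left(-114 + 169\right)\right) - 140\right) = 494928 + \left(\left(292 + 55\right) - 140\right) = 494928 + \left(347 - 140\right) = 494928 + 207 = 495135$)
$\sqrt{J + \left(-191349 + 334552\right) \left(689143 + 387257\right)} = \sqrt{495135 + \left(-191349 + 334552\right) \left(689143 + 387257\right)} = \sqrt{495135 + 143203 \cdot 1076400} = \sqrt{495135 + 154143709200} = \sqrt{154144204335} = 3 \sqrt{17127133815}$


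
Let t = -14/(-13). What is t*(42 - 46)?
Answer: -56/13 ≈ -4.3077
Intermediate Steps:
t = 14/13 (t = -14*(-1/13) = 14/13 ≈ 1.0769)
t*(42 - 46) = 14*(42 - 46)/13 = (14/13)*(-4) = -56/13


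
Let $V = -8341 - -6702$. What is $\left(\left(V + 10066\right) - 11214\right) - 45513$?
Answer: $-48300$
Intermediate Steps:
$V = -1639$ ($V = -8341 + 6702 = -1639$)
$\left(\left(V + 10066\right) - 11214\right) - 45513 = \left(\left(-1639 + 10066\right) - 11214\right) - 45513 = \left(8427 - 11214\right) - 45513 = -2787 - 45513 = -48300$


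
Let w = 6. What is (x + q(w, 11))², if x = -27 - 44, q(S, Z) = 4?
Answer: 4489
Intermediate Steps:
x = -71
(x + q(w, 11))² = (-71 + 4)² = (-67)² = 4489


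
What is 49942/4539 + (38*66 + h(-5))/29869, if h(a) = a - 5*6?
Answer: 88408385/7975023 ≈ 11.086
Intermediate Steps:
h(a) = -30 + a (h(a) = a - 30 = -30 + a)
49942/4539 + (38*66 + h(-5))/29869 = 49942/4539 + (38*66 + (-30 - 5))/29869 = 49942*(1/4539) + (2508 - 35)*(1/29869) = 49942/4539 + 2473*(1/29869) = 49942/4539 + 2473/29869 = 88408385/7975023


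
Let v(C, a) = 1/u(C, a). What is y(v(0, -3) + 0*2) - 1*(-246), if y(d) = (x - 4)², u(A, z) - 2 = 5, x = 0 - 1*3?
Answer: 295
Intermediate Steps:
x = -3 (x = 0 - 3 = -3)
u(A, z) = 7 (u(A, z) = 2 + 5 = 7)
v(C, a) = ⅐ (v(C, a) = 1/7 = ⅐)
y(d) = 49 (y(d) = (-3 - 4)² = (-7)² = 49)
y(v(0, -3) + 0*2) - 1*(-246) = 49 - 1*(-246) = 49 + 246 = 295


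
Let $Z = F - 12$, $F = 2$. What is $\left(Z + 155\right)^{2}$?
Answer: $21025$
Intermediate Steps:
$Z = -10$ ($Z = 2 - 12 = -10$)
$\left(Z + 155\right)^{2} = \left(-10 + 155\right)^{2} = 145^{2} = 21025$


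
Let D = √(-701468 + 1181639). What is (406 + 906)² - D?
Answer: 1721344 - √480171 ≈ 1.7207e+6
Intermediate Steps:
D = √480171 ≈ 692.94
(406 + 906)² - D = (406 + 906)² - √480171 = 1312² - √480171 = 1721344 - √480171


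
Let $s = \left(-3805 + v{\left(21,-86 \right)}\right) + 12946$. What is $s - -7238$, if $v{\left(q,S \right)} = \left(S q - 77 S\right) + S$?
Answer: $21109$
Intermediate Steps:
$v{\left(q,S \right)} = - 76 S + S q$ ($v{\left(q,S \right)} = \left(- 77 S + S q\right) + S = - 76 S + S q$)
$s = 13871$ ($s = \left(-3805 - 86 \left(-76 + 21\right)\right) + 12946 = \left(-3805 - -4730\right) + 12946 = \left(-3805 + 4730\right) + 12946 = 925 + 12946 = 13871$)
$s - -7238 = 13871 - -7238 = 13871 + 7238 = 21109$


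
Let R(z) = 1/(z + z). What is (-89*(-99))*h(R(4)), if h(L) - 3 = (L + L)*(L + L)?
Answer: 431739/16 ≈ 26984.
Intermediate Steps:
R(z) = 1/(2*z)
h(L) = 3 + 4*L² (h(L) = 3 + (L + L)*(L + L) = 3 + (2*L)*(2*L) = 3 + 4*L²)
(-89*(-99))*h(R(4)) = (-89*(-99))*(3 + 4*((½)/4)²) = 8811*(3 + 4*((½)*(¼))²) = 8811*(3 + 4*(⅛)²) = 8811*(3 + 4*(1/64)) = 8811*(3 + 1/16) = 8811*(49/16) = 431739/16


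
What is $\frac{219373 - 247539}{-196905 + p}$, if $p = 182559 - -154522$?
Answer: $- \frac{14083}{70088} \approx -0.20093$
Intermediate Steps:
$p = 337081$ ($p = 182559 + 154522 = 337081$)
$\frac{219373 - 247539}{-196905 + p} = \frac{219373 - 247539}{-196905 + 337081} = - \frac{28166}{140176} = \left(-28166\right) \frac{1}{140176} = - \frac{14083}{70088}$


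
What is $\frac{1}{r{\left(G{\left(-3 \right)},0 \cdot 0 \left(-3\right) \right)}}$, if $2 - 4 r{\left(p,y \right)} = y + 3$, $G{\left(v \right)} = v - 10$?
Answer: $-4$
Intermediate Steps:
$G{\left(v \right)} = -10 + v$
$r{\left(p,y \right)} = - \frac{1}{4} - \frac{y}{4}$ ($r{\left(p,y \right)} = \frac{1}{2} - \frac{y + 3}{4} = \frac{1}{2} - \frac{3 + y}{4} = \frac{1}{2} - \left(\frac{3}{4} + \frac{y}{4}\right) = - \frac{1}{4} - \frac{y}{4}$)
$\frac{1}{r{\left(G{\left(-3 \right)},0 \cdot 0 \left(-3\right) \right)}} = \frac{1}{- \frac{1}{4} - \frac{0 \cdot 0 \left(-3\right)}{4}} = \frac{1}{- \frac{1}{4} - \frac{0 \left(-3\right)}{4}} = \frac{1}{- \frac{1}{4} - 0} = \frac{1}{- \frac{1}{4} + 0} = \frac{1}{- \frac{1}{4}} = -4$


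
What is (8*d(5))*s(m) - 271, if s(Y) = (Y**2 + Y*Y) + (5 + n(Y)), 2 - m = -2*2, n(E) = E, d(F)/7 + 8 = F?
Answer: -14215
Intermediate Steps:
d(F) = -56 + 7*F
m = 6 (m = 2 - (-2)*2 = 2 - 1*(-4) = 2 + 4 = 6)
s(Y) = 5 + Y + 2*Y**2 (s(Y) = (Y**2 + Y*Y) + (5 + Y) = (Y**2 + Y**2) + (5 + Y) = 2*Y**2 + (5 + Y) = 5 + Y + 2*Y**2)
(8*d(5))*s(m) - 271 = (8*(-56 + 7*5))*(5 + 6 + 2*6**2) - 271 = (8*(-56 + 35))*(5 + 6 + 2*36) - 271 = (8*(-21))*(5 + 6 + 72) - 271 = -168*83 - 271 = -13944 - 271 = -14215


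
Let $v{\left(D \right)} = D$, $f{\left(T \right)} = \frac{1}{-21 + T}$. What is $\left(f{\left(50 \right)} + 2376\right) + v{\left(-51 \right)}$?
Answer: $\frac{67426}{29} \approx 2325.0$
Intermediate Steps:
$\left(f{\left(50 \right)} + 2376\right) + v{\left(-51 \right)} = \left(\frac{1}{-21 + 50} + 2376\right) - 51 = \left(\frac{1}{29} + 2376\right) - 51 = \frac{68905}{29} - 51 = \frac{67426}{29}$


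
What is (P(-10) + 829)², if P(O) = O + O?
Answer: 654481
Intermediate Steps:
P(O) = 2*O
(P(-10) + 829)² = (2*(-10) + 829)² = (-20 + 829)² = 809² = 654481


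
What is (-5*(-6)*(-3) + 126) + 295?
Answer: 331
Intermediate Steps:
(-5*(-6)*(-3) + 126) + 295 = (30*(-3) + 126) + 295 = (-90 + 126) + 295 = 36 + 295 = 331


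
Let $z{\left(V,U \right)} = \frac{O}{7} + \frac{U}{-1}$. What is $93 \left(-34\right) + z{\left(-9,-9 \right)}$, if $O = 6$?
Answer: $- \frac{22065}{7} \approx -3152.1$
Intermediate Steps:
$z{\left(V,U \right)} = \frac{6}{7} - U$ ($z{\left(V,U \right)} = \frac{6}{7} + \frac{U}{-1} = 6 \cdot \frac{1}{7} + U \left(-1\right) = \frac{6}{7} - U$)
$93 \left(-34\right) + z{\left(-9,-9 \right)} = 93 \left(-34\right) + \left(\frac{6}{7} - -9\right) = -3162 + \left(\frac{6}{7} + 9\right) = -3162 + \frac{69}{7} = - \frac{22065}{7}$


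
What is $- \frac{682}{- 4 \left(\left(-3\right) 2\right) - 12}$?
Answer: $- \frac{341}{6} \approx -56.833$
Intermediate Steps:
$- \frac{682}{- 4 \left(\left(-3\right) 2\right) - 12} = - \frac{682}{\left(-4\right) \left(-6\right) - 12} = - \frac{682}{24 - 12} = - \frac{682}{12} = \left(-682\right) \frac{1}{12} = - \frac{341}{6}$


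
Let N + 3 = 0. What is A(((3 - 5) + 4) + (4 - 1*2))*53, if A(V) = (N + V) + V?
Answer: 265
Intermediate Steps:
N = -3 (N = -3 + 0 = -3)
A(V) = -3 + 2*V (A(V) = (-3 + V) + V = -3 + 2*V)
A(((3 - 5) + 4) + (4 - 1*2))*53 = (-3 + 2*(((3 - 5) + 4) + (4 - 1*2)))*53 = (-3 + 2*((-2 + 4) + (4 - 2)))*53 = (-3 + 2*(2 + 2))*53 = (-3 + 2*4)*53 = (-3 + 8)*53 = 5*53 = 265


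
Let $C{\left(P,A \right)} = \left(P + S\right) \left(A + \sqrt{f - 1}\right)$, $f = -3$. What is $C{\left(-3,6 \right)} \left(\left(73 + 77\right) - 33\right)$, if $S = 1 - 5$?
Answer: $-4914 - 1638 i \approx -4914.0 - 1638.0 i$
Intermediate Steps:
$S = -4$ ($S = 1 - 5 = -4$)
$C{\left(P,A \right)} = \left(-4 + P\right) \left(A + 2 i\right)$ ($C{\left(P,A \right)} = \left(P - 4\right) \left(A + \sqrt{-3 - 1}\right) = \left(-4 + P\right) \left(A + \sqrt{-4}\right) = \left(-4 + P\right) \left(A + 2 i\right)$)
$C{\left(-3,6 \right)} \left(\left(73 + 77\right) - 33\right) = \left(- 8 i - 24 + 6 \left(-3\right) + 2 i \left(-3\right)\right) \left(\left(73 + 77\right) - 33\right) = \left(- 8 i - 24 - 18 - 6 i\right) \left(150 - 33\right) = \left(-42 - 14 i\right) 117 = -4914 - 1638 i$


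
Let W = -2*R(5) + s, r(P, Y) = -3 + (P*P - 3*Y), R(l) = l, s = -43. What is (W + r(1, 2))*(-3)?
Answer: 183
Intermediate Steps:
r(P, Y) = -3 + P² - 3*Y (r(P, Y) = -3 + (P² - 3*Y) = -3 + P² - 3*Y)
W = -53 (W = -2*5 - 43 = -10 - 43 = -53)
(W + r(1, 2))*(-3) = (-53 + (-3 + 1² - 3*2))*(-3) = (-53 + (-3 + 1 - 6))*(-3) = (-53 - 8)*(-3) = -61*(-3) = 183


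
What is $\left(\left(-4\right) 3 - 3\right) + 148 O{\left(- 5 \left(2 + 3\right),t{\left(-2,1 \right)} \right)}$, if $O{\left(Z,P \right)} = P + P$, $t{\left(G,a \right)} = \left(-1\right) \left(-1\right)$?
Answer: $281$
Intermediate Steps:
$t{\left(G,a \right)} = 1$
$O{\left(Z,P \right)} = 2 P$
$\left(\left(-4\right) 3 - 3\right) + 148 O{\left(- 5 \left(2 + 3\right),t{\left(-2,1 \right)} \right)} = \left(\left(-4\right) 3 - 3\right) + 148 \cdot 2 \cdot 1 = \left(-12 - 3\right) + 148 \cdot 2 = -15 + 296 = 281$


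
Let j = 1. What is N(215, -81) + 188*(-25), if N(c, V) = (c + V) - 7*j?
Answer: -4573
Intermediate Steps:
N(c, V) = -7 + V + c (N(c, V) = (c + V) - 7*1 = (V + c) - 7 = -7 + V + c)
N(215, -81) + 188*(-25) = (-7 - 81 + 215) + 188*(-25) = 127 - 4700 = -4573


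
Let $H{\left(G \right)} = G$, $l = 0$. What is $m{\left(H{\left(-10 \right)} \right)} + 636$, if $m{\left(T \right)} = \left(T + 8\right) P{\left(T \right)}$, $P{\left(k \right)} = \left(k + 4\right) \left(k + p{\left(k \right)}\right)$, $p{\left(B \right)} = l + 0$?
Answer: $516$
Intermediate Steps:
$p{\left(B \right)} = 0$ ($p{\left(B \right)} = 0 + 0 = 0$)
$P{\left(k \right)} = k \left(4 + k\right)$ ($P{\left(k \right)} = \left(k + 4\right) \left(k + 0\right) = \left(4 + k\right) k = k \left(4 + k\right)$)
$m{\left(T \right)} = T \left(4 + T\right) \left(8 + T\right)$ ($m{\left(T \right)} = \left(T + 8\right) T \left(4 + T\right) = \left(8 + T\right) T \left(4 + T\right) = T \left(4 + T\right) \left(8 + T\right)$)
$m{\left(H{\left(-10 \right)} \right)} + 636 = - 10 \left(4 - 10\right) \left(8 - 10\right) + 636 = \left(-10\right) \left(-6\right) \left(-2\right) + 636 = -120 + 636 = 516$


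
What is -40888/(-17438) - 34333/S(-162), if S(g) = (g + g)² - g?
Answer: 1850091845/916698222 ≈ 2.0182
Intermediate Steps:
S(g) = -g + 4*g² (S(g) = (2*g)² - g = 4*g² - g = -g + 4*g²)
-40888/(-17438) - 34333/S(-162) = -40888/(-17438) - 34333*(-1/(162*(-1 + 4*(-162)))) = -40888*(-1/17438) - 34333*(-1/(162*(-1 - 648))) = 20444/8719 - 34333/((-162*(-649))) = 20444/8719 - 34333/105138 = 1850091845/916698222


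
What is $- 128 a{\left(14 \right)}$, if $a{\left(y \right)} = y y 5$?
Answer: $-125440$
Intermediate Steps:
$a{\left(y \right)} = 5 y^{2}$ ($a{\left(y \right)} = y^{2} \cdot 5 = 5 y^{2}$)
$- 128 a{\left(14 \right)} = - 128 \cdot 5 \cdot 14^{2} = - 128 \cdot 5 \cdot 196 = \left(-128\right) 980 = -125440$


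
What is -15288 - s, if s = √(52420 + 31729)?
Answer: -15288 - √84149 ≈ -15578.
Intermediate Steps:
s = √84149 ≈ 290.08
-15288 - s = -15288 - √84149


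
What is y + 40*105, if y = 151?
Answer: 4351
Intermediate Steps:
y + 40*105 = 151 + 40*105 = 151 + 4200 = 4351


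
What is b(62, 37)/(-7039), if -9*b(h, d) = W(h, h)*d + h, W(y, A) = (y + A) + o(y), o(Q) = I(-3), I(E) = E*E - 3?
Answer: 1624/21117 ≈ 0.076905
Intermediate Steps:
I(E) = -3 + E² (I(E) = E² - 3 = -3 + E²)
o(Q) = 6 (o(Q) = -3 + (-3)² = -3 + 9 = 6)
W(y, A) = 6 + A + y (W(y, A) = (y + A) + 6 = (A + y) + 6 = 6 + A + y)
b(h, d) = -h/9 - d*(6 + 2*h)/9 (b(h, d) = -((6 + h + h)*d + h)/9 = -((6 + 2*h)*d + h)/9 = -(d*(6 + 2*h) + h)/9 = -(h + d*(6 + 2*h))/9 = -h/9 - d*(6 + 2*h)/9)
b(62, 37)/(-7039) = (-⅑*62 - 2/9*37*(3 + 62))/(-7039) = (-62/9 - 2/9*37*65)*(-1/7039) = (-62/9 - 4810/9)*(-1/7039) = -1624/3*(-1/7039) = 1624/21117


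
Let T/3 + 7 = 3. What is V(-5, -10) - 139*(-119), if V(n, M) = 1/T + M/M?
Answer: 198503/12 ≈ 16542.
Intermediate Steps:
T = -12 (T = -21 + 3*3 = -21 + 9 = -12)
V(n, M) = 11/12 (V(n, M) = 1/(-12) + M/M = 1*(-1/12) + 1 = -1/12 + 1 = 11/12)
V(-5, -10) - 139*(-119) = 11/12 - 139*(-119) = 11/12 + 16541 = 198503/12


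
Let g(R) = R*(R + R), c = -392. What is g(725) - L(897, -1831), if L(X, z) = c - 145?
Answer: 1051787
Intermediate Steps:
L(X, z) = -537 (L(X, z) = -392 - 145 = -537)
g(R) = 2*R² (g(R) = R*(2*R) = 2*R²)
g(725) - L(897, -1831) = 2*725² - 1*(-537) = 2*525625 + 537 = 1051250 + 537 = 1051787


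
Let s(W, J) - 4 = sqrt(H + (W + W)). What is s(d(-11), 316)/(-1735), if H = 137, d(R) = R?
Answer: -4/1735 - sqrt(115)/1735 ≈ -0.0084863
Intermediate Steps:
s(W, J) = 4 + sqrt(137 + 2*W) (s(W, J) = 4 + sqrt(137 + (W + W)) = 4 + sqrt(137 + 2*W))
s(d(-11), 316)/(-1735) = (4 + sqrt(137 + 2*(-11)))/(-1735) = (4 + sqrt(137 - 22))*(-1/1735) = (4 + sqrt(115))*(-1/1735) = -4/1735 - sqrt(115)/1735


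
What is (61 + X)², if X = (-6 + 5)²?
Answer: 3844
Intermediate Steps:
X = 1 (X = (-1)² = 1)
(61 + X)² = (61 + 1)² = 62² = 3844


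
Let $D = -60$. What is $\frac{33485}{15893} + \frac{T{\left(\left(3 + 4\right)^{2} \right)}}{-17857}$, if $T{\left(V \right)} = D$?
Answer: $\frac{598895225}{283801301} \approx 2.1103$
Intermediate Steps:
$T{\left(V \right)} = -60$
$\frac{33485}{15893} + \frac{T{\left(\left(3 + 4\right)^{2} \right)}}{-17857} = \frac{33485}{15893} - \frac{60}{-17857} = 33485 \cdot \frac{1}{15893} - - \frac{60}{17857} = \frac{33485}{15893} + \frac{60}{17857} = \frac{598895225}{283801301}$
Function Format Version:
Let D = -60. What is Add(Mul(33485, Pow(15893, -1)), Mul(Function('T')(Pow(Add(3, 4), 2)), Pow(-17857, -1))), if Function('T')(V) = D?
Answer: Rational(598895225, 283801301) ≈ 2.1103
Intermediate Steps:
Function('T')(V) = -60
Add(Mul(33485, Pow(15893, -1)), Mul(Function('T')(Pow(Add(3, 4), 2)), Pow(-17857, -1))) = Add(Mul(33485, Pow(15893, -1)), Mul(-60, Pow(-17857, -1))) = Add(Mul(33485, Rational(1, 15893)), Mul(-60, Rational(-1, 17857))) = Add(Rational(33485, 15893), Rational(60, 17857)) = Rational(598895225, 283801301)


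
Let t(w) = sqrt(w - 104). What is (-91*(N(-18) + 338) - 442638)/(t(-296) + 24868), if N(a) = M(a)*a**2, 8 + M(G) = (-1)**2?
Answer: -207498592/19325557 + 166880*I/19325557 ≈ -10.737 + 0.0086352*I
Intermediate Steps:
M(G) = -7 (M(G) = -8 + (-1)**2 = -8 + 1 = -7)
N(a) = -7*a**2
t(w) = sqrt(-104 + w)
(-91*(N(-18) + 338) - 442638)/(t(-296) + 24868) = (-91*(-7*(-18)**2 + 338) - 442638)/(sqrt(-104 - 296) + 24868) = (-91*(-7*324 + 338) - 442638)/(sqrt(-400) + 24868) = (-91*(-2268 + 338) - 442638)/(20*I + 24868) = (-91*(-1930) - 442638)/(24868 + 20*I) = (175630 - 442638)*((24868 - 20*I)/618417824) = -8344*(24868 - 20*I)/19325557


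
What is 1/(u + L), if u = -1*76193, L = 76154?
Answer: -1/39 ≈ -0.025641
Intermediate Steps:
u = -76193
1/(u + L) = 1/(-76193 + 76154) = 1/(-39) = -1/39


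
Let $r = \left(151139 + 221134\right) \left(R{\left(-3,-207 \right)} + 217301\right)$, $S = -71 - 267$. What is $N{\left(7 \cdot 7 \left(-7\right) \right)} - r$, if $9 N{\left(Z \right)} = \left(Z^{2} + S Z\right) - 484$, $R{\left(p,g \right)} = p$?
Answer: $- \frac{728047372087}{9} \approx -8.0894 \cdot 10^{10}$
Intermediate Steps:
$S = -338$
$N{\left(Z \right)} = - \frac{484}{9} - \frac{338 Z}{9} + \frac{Z^{2}}{9}$ ($N{\left(Z \right)} = \frac{\left(Z^{2} - 338 Z\right) - 484}{9} = \frac{-484 + Z^{2} - 338 Z}{9} = - \frac{484}{9} - \frac{338 Z}{9} + \frac{Z^{2}}{9}$)
$r = 80894178354$ ($r = \left(151139 + 221134\right) \left(-3 + 217301\right) = 372273 \cdot 217298 = 80894178354$)
$N{\left(7 \cdot 7 \left(-7\right) \right)} - r = \left(- \frac{484}{9} - \frac{338 \cdot 7 \cdot 7 \left(-7\right)}{9} + \frac{\left(7 \cdot 7 \left(-7\right)\right)^{2}}{9}\right) - 80894178354 = \left(- \frac{484}{9} - \frac{338 \cdot 49 \left(-7\right)}{9} + \frac{\left(49 \left(-7\right)\right)^{2}}{9}\right) - 80894178354 = \left(- \frac{484}{9} - - \frac{115934}{9} + \frac{\left(-343\right)^{2}}{9}\right) - 80894178354 = \left(- \frac{484}{9} + \frac{115934}{9} + \frac{1}{9} \cdot 117649\right) - 80894178354 = \left(- \frac{484}{9} + \frac{115934}{9} + \frac{117649}{9}\right) - 80894178354 = \frac{233099}{9} - 80894178354 = - \frac{728047372087}{9}$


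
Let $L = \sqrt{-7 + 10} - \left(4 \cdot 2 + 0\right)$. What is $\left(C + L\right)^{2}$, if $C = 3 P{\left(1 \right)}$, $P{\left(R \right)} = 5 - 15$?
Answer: $\left(38 - \sqrt{3}\right)^{2} \approx 1315.4$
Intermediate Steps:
$P{\left(R \right)} = -10$ ($P{\left(R \right)} = 5 - 15 = -10$)
$C = -30$ ($C = 3 \left(-10\right) = -30$)
$L = -8 + \sqrt{3}$ ($L = \sqrt{3} - \left(8 + 0\right) = \sqrt{3} - 8 = -8 + \sqrt{3} \approx -6.268$)
$\left(C + L\right)^{2} = \left(-30 - \left(8 - \sqrt{3}\right)\right)^{2} = \left(-38 + \sqrt{3}\right)^{2}$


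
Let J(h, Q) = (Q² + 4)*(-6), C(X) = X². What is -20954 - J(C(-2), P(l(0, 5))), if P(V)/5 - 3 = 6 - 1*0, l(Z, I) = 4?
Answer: -8780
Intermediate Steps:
P(V) = 45 (P(V) = 15 + 5*(6 - 1*0) = 15 + 5*(6 + 0) = 15 + 5*6 = 15 + 30 = 45)
J(h, Q) = -24 - 6*Q² (J(h, Q) = (4 + Q²)*(-6) = -24 - 6*Q²)
-20954 - J(C(-2), P(l(0, 5))) = -20954 - (-24 - 6*45²) = -20954 - (-24 - 6*2025) = -20954 - (-24 - 12150) = -20954 - 1*(-12174) = -20954 + 12174 = -8780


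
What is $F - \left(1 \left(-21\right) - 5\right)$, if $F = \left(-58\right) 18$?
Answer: $-1018$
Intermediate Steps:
$F = -1044$
$F - \left(1 \left(-21\right) - 5\right) = -1044 - \left(1 \left(-21\right) - 5\right) = -1044 - \left(-21 - 5\right) = -1044 - -26 = -1044 + 26 = -1018$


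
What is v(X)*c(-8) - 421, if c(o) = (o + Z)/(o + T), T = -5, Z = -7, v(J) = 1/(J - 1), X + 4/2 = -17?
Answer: -21895/52 ≈ -421.06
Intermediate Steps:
X = -19 (X = -2 - 17 = -19)
v(J) = 1/(-1 + J)
c(o) = (-7 + o)/(-5 + o) (c(o) = (o - 7)/(o - 5) = (-7 + o)/(-5 + o))
v(X)*c(-8) - 421 = ((-7 - 8)/(-5 - 8))/(-1 - 19) - 421 = (-15/(-13))/(-20) - 421 = -(-1)*(-15)/260 - 421 = -1/20*15/13 - 421 = -3/52 - 421 = -21895/52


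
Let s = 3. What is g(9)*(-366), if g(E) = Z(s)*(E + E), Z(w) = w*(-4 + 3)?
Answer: 19764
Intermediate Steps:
Z(w) = -w (Z(w) = w*(-1) = -w)
g(E) = -6*E (g(E) = (-1*3)*(E + E) = -6*E)
g(9)*(-366) = -6*9*(-366) = -54*(-366) = 19764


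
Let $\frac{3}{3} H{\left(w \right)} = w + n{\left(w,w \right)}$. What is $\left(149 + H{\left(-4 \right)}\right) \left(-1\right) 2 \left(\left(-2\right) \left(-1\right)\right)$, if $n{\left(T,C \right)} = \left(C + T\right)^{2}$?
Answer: $-836$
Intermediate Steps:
$H{\left(w \right)} = w + 4 w^{2}$ ($H{\left(w \right)} = w + \left(w + w\right)^{2} = w + \left(2 w\right)^{2} = w + 4 w^{2}$)
$\left(149 + H{\left(-4 \right)}\right) \left(-1\right) 2 \left(\left(-2\right) \left(-1\right)\right) = \left(149 - 4 \left(1 + 4 \left(-4\right)\right)\right) \left(-1\right) 2 \left(\left(-2\right) \left(-1\right)\right) = \left(149 - 4 \left(1 - 16\right)\right) \left(\left(-2\right) 2\right) = \left(149 - -60\right) \left(-4\right) = \left(149 + 60\right) \left(-4\right) = 209 \left(-4\right) = -836$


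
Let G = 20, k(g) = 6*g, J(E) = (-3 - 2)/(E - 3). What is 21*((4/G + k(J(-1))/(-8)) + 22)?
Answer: 35721/80 ≈ 446.51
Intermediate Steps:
J(E) = -5/(-3 + E)
21*((4/G + k(J(-1))/(-8)) + 22) = 21*((4/20 + (6*(-5/(-3 - 1)))/(-8)) + 22) = 21*((4*(1/20) + (6*(-5/(-4)))*(-1/8)) + 22) = 21*((1/5 + (6*(-5*(-1/4)))*(-1/8)) + 22) = 21*((1/5 + (6*(5/4))*(-1/8)) + 22) = 21*((1/5 + (15/2)*(-1/8)) + 22) = 21*((1/5 - 15/16) + 22) = 21*(-59/80 + 22) = 21*(1701/80) = 35721/80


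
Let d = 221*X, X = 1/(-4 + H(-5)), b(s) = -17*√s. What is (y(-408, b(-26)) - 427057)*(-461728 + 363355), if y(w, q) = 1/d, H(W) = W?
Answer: 9284404981038/221 ≈ 4.2011e+10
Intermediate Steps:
X = -⅑ (X = 1/(-4 - 5) = 1/(-9) = -⅑ ≈ -0.11111)
d = -221/9 (d = 221*(-⅑) = -221/9 ≈ -24.556)
y(w, q) = -9/221 (y(w, q) = 1/(-221/9) = -9/221)
(y(-408, b(-26)) - 427057)*(-461728 + 363355) = (-9/221 - 427057)*(-461728 + 363355) = -94379606/221*(-98373) = 9284404981038/221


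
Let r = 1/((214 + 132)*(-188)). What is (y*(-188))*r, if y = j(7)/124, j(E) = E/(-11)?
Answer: -7/471944 ≈ -1.4832e-5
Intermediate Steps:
j(E) = -E/11 (j(E) = E*(-1/11) = -E/11)
r = -1/65048 (r = -1/188/346 = (1/346)*(-1/188) = -1/65048 ≈ -1.5373e-5)
y = -7/1364 (y = -1/11*7/124 = -7/11*1/124 = -7/1364 ≈ -0.0051320)
(y*(-188))*r = -7/1364*(-188)*(-1/65048) = (329/341)*(-1/65048) = -7/471944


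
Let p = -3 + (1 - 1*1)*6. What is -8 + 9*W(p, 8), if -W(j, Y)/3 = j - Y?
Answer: 289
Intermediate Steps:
p = -3 (p = -3 + (1 - 1)*6 = -3 + 0*6 = -3 + 0 = -3)
W(j, Y) = -3*j + 3*Y (W(j, Y) = -3*(j - Y) = -3*j + 3*Y)
-8 + 9*W(p, 8) = -8 + 9*(-3*(-3) + 3*8) = -8 + 9*(9 + 24) = -8 + 9*33 = -8 + 297 = 289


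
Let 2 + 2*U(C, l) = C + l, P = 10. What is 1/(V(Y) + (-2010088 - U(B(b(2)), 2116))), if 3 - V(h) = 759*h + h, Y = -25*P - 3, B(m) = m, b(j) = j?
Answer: -1/1818863 ≈ -5.4979e-7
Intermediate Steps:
U(C, l) = -1 + C/2 + l/2 (U(C, l) = -1 + (C + l)/2 = -1 + (C/2 + l/2) = -1 + C/2 + l/2)
Y = -253 (Y = -25*10 - 3 = -250 - 3 = -253)
V(h) = 3 - 760*h (V(h) = 3 - (759*h + h) = 3 - 760*h)
1/(V(Y) + (-2010088 - U(B(b(2)), 2116))) = 1/((3 - 760*(-253)) + (-2010088 - (-1 + (½)*2 + (½)*2116))) = 1/((3 + 192280) + (-2010088 - (-1 + 1 + 1058))) = 1/(192283 + (-2010088 - 1*1058)) = 1/(192283 + (-2010088 - 1058)) = 1/(192283 - 2011146) = 1/(-1818863) = -1/1818863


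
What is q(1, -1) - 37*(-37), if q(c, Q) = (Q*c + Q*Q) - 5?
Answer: 1364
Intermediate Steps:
q(c, Q) = -5 + Q**2 + Q*c (q(c, Q) = (Q*c + Q**2) - 5 = (Q**2 + Q*c) - 5 = -5 + Q**2 + Q*c)
q(1, -1) - 37*(-37) = (-5 + (-1)**2 - 1*1) - 37*(-37) = (-5 + 1 - 1) + 1369 = -5 + 1369 = 1364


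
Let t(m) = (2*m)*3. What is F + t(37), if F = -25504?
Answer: -25282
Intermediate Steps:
t(m) = 6*m
F + t(37) = -25504 + 6*37 = -25504 + 222 = -25282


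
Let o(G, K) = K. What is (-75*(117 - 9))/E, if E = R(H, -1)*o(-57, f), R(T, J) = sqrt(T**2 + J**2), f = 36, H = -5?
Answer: -225*sqrt(26)/26 ≈ -44.126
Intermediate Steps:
R(T, J) = sqrt(J**2 + T**2)
E = 36*sqrt(26) (E = sqrt((-1)**2 + (-5)**2)*36 = sqrt(1 + 25)*36 = sqrt(26)*36 = 36*sqrt(26) ≈ 183.56)
(-75*(117 - 9))/E = (-75*(117 - 9))/((36*sqrt(26))) = (-75*108)*(sqrt(26)/936) = -225*sqrt(26)/26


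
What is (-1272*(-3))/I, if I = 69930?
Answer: 212/3885 ≈ 0.054569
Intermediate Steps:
(-1272*(-3))/I = -1272*(-3)/69930 = -53*(-72)*(1/69930) = 3816*(1/69930) = 212/3885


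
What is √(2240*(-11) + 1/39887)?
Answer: I*√39201568988273/39887 ≈ 156.97*I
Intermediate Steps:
√(2240*(-11) + 1/39887) = √(-24640 + 1/39887) = √(-982815679/39887) = I*√39201568988273/39887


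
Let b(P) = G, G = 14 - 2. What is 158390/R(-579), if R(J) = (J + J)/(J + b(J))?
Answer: 14967855/193 ≈ 77554.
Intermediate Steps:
G = 12
b(P) = 12
R(J) = 2*J/(12 + J) (R(J) = (J + J)/(J + 12) = (2*J)/(12 + J) = 2*J/(12 + J))
158390/R(-579) = 158390/((2*(-579)/(12 - 579))) = 158390/((2*(-579)/(-567))) = 158390/((2*(-579)*(-1/567))) = 158390/(386/189) = 158390*(189/386) = 14967855/193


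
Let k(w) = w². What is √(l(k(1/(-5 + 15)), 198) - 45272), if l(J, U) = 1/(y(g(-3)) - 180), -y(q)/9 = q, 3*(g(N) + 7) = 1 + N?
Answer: I*√557796423/111 ≈ 212.77*I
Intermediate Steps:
g(N) = -20/3 + N/3 (g(N) = -7 + (1 + N)/3 = -7 + (⅓ + N/3) = -20/3 + N/3)
y(q) = -9*q
l(J, U) = -1/111 (l(J, U) = 1/(-9*(-20/3 + (⅓)*(-3)) - 180) = 1/(-9*(-20/3 - 1) - 180) = 1/(-9*(-23/3) - 180) = 1/(69 - 180) = 1/(-111) = -1/111)
√(l(k(1/(-5 + 15)), 198) - 45272) = √(-1/111 - 45272) = √(-5025193/111) = I*√557796423/111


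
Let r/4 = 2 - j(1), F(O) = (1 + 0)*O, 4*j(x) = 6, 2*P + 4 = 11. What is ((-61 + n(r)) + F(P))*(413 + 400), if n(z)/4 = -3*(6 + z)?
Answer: -249591/2 ≈ -1.2480e+5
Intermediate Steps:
P = 7/2 (P = -2 + (½)*11 = -2 + 11/2 = 7/2 ≈ 3.5000)
j(x) = 3/2 (j(x) = (¼)*6 = 3/2)
F(O) = O (F(O) = 1*O = O)
r = 2 (r = 4*(2 - 1*3/2) = 4*(2 - 3/2) = 4*(½) = 2)
n(z) = -72 - 12*z (n(z) = 4*(-3*(6 + z)) = 4*(-18 - 3*z) = -72 - 12*z)
((-61 + n(r)) + F(P))*(413 + 400) = ((-61 + (-72 - 12*2)) + 7/2)*(413 + 400) = ((-61 + (-72 - 24)) + 7/2)*813 = ((-61 - 96) + 7/2)*813 = (-157 + 7/2)*813 = -307/2*813 = -249591/2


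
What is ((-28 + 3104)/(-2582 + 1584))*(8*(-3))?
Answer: 36912/499 ≈ 73.972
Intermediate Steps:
((-28 + 3104)/(-2582 + 1584))*(8*(-3)) = (3076/(-998))*(-24) = (3076*(-1/998))*(-24) = -1538/499*(-24) = 36912/499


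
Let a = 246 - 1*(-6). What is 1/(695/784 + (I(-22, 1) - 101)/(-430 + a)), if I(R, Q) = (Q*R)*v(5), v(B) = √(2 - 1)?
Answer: 69776/110071 ≈ 0.63392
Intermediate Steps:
v(B) = 1 (v(B) = √1 = 1)
a = 252 (a = 246 + 6 = 252)
I(R, Q) = Q*R (I(R, Q) = (Q*R)*1 = Q*R)
1/(695/784 + (I(-22, 1) - 101)/(-430 + a)) = 1/(695/784 + (1*(-22) - 101)/(-430 + 252)) = 1/(695*(1/784) + (-22 - 101)/(-178)) = 1/(695/784 - 123*(-1/178)) = 1/(695/784 + 123/178) = 1/(110071/69776) = 69776/110071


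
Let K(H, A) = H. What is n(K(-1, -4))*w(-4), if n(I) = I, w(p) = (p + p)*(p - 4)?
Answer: -64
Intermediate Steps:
w(p) = 2*p*(-4 + p) (w(p) = (2*p)*(-4 + p) = 2*p*(-4 + p))
n(K(-1, -4))*w(-4) = -2*(-4)*(-4 - 4) = -2*(-4)*(-8) = -1*64 = -64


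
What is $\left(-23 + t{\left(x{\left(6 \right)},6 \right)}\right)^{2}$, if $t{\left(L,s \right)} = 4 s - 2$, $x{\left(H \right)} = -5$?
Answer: $1$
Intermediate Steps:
$t{\left(L,s \right)} = -2 + 4 s$
$\left(-23 + t{\left(x{\left(6 \right)},6 \right)}\right)^{2} = \left(-23 + \left(-2 + 4 \cdot 6\right)\right)^{2} = \left(-23 + \left(-2 + 24\right)\right)^{2} = \left(-23 + 22\right)^{2} = \left(-1\right)^{2} = 1$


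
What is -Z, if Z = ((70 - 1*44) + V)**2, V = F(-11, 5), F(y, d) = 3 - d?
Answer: -576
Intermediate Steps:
V = -2 (V = 3 - 1*5 = 3 - 5 = -2)
Z = 576 (Z = ((70 - 1*44) - 2)**2 = ((70 - 44) - 2)**2 = (26 - 2)**2 = 24**2 = 576)
-Z = -1*576 = -576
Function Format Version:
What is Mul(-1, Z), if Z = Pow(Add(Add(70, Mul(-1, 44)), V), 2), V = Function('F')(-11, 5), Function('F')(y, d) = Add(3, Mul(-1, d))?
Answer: -576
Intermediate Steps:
V = -2 (V = Add(3, Mul(-1, 5)) = Add(3, -5) = -2)
Z = 576 (Z = Pow(Add(Add(70, Mul(-1, 44)), -2), 2) = Pow(Add(Add(70, -44), -2), 2) = Pow(Add(26, -2), 2) = Pow(24, 2) = 576)
Mul(-1, Z) = Mul(-1, 576) = -576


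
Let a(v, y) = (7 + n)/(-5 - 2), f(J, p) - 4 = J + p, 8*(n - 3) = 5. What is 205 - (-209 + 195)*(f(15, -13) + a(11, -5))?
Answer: 1071/4 ≈ 267.75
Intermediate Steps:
n = 29/8 (n = 3 + (1/8)*5 = 3 + 5/8 = 29/8 ≈ 3.6250)
f(J, p) = 4 + J + p (f(J, p) = 4 + (J + p) = 4 + J + p)
a(v, y) = -85/56 (a(v, y) = (7 + 29/8)/(-5 - 2) = (85/8)/(-7) = (85/8)*(-1/7) = -85/56)
205 - (-209 + 195)*(f(15, -13) + a(11, -5)) = 205 - (-209 + 195)*((4 + 15 - 13) - 85/56) = 205 - (-14)*(6 - 85/56) = 205 - (-14)*251/56 = 205 - 1*(-251/4) = 205 + 251/4 = 1071/4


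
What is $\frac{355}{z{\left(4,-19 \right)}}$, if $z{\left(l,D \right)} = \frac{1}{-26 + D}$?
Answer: $-15975$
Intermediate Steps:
$\frac{355}{z{\left(4,-19 \right)}} = \frac{355}{\frac{1}{-26 - 19}} = \frac{355}{\frac{1}{-45}} = \frac{355}{- \frac{1}{45}} = 355 \left(-45\right) = -15975$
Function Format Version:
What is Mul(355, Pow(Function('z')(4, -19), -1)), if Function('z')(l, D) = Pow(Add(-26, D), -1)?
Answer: -15975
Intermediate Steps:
Mul(355, Pow(Function('z')(4, -19), -1)) = Mul(355, Pow(Pow(Add(-26, -19), -1), -1)) = Mul(355, Pow(Pow(-45, -1), -1)) = Mul(355, Pow(Rational(-1, 45), -1)) = Mul(355, -45) = -15975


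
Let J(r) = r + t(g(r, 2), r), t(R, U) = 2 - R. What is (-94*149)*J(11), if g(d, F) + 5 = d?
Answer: -98042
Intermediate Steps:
g(d, F) = -5 + d
J(r) = 7 (J(r) = r + (2 - (-5 + r)) = r + (2 + (5 - r)) = r + (7 - r) = 7)
(-94*149)*J(11) = -94*149*7 = -14006*7 = -98042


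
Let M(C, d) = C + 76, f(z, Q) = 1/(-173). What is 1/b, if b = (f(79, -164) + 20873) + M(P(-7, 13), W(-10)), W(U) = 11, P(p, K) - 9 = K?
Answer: 173/3627982 ≈ 4.7685e-5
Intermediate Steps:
P(p, K) = 9 + K
f(z, Q) = -1/173
M(C, d) = 76 + C
b = 3627982/173 (b = (-1/173 + 20873) + (76 + (9 + 13)) = 3611028/173 + (76 + 22) = 3611028/173 + 98 = 3627982/173 ≈ 20971.)
1/b = 1/(3627982/173) = 173/3627982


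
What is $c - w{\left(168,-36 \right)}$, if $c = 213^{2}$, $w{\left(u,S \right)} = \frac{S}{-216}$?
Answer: $\frac{272213}{6} \approx 45369.0$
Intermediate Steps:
$w{\left(u,S \right)} = - \frac{S}{216}$ ($w{\left(u,S \right)} = S \left(- \frac{1}{216}\right) = - \frac{S}{216}$)
$c = 45369$
$c - w{\left(168,-36 \right)} = 45369 - \left(- \frac{1}{216}\right) \left(-36\right) = 45369 - \frac{1}{6} = \frac{272213}{6}$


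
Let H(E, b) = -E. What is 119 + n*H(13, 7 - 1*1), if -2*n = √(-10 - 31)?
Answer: 119 + 13*I*√41/2 ≈ 119.0 + 41.62*I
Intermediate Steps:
n = -I*√41/2 (n = -√(-10 - 31)/2 = -I*√41/2 ≈ -3.2016*I)
119 + n*H(13, 7 - 1*1) = 119 + (-I*√41/2)*(-1*13) = 119 - I*√41/2*(-13) = 119 + 13*I*√41/2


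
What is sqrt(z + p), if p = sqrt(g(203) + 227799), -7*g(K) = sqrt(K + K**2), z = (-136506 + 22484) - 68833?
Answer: sqrt(-8959895 + 7*sqrt(7)*sqrt(1594593 - 2*sqrt(10353)))/7 ≈ 427.06*I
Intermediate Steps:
z = -182855 (z = -114022 - 68833 = -182855)
g(K) = -sqrt(K + K**2)/7
p = sqrt(227799 - 2*sqrt(10353)/7) (p = sqrt(-sqrt(203)*sqrt(1 + 203)/7 + 227799) = sqrt(-2*sqrt(10353)/7 + 227799) = sqrt(227799 - 2*sqrt(10353)/7) ≈ 477.25)
sqrt(z + p) = sqrt(-182855 + sqrt(11162151 - 14*sqrt(10353))/7)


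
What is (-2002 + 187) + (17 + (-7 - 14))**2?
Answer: -1799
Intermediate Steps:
(-2002 + 187) + (17 + (-7 - 14))**2 = -1815 + (17 - 21)**2 = -1815 + (-4)**2 = -1815 + 16 = -1799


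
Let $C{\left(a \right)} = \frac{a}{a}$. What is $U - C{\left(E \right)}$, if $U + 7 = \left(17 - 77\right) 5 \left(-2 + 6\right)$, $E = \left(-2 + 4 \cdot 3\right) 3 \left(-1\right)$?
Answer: $-1208$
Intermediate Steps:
$E = -30$ ($E = \left(-2 + 12\right) 3 \left(-1\right) = 10 \cdot 3 \left(-1\right) = 30 \left(-1\right) = -30$)
$C{\left(a \right)} = 1$
$U = -1207$ ($U = -7 + \left(17 - 77\right) 5 \left(-2 + 6\right) = -7 - 60 \cdot 5 \cdot 4 = -7 - 1200 = -1207$)
$U - C{\left(E \right)} = -1207 - 1 = -1208$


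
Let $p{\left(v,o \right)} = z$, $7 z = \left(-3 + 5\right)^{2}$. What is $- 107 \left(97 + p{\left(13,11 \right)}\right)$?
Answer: $- \frac{73081}{7} \approx -10440.0$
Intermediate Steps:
$z = \frac{4}{7}$ ($z = \frac{\left(-3 + 5\right)^{2}}{7} = \frac{2^{2}}{7} = \frac{1}{7} \cdot 4 = \frac{4}{7} \approx 0.57143$)
$p{\left(v,o \right)} = \frac{4}{7}$
$- 107 \left(97 + p{\left(13,11 \right)}\right) = - 107 \left(97 + \frac{4}{7}\right) = - \frac{107 \cdot 683}{7} = \left(-1\right) \frac{73081}{7} = - \frac{73081}{7}$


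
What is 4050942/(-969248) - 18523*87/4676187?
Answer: -488212058081/107913926128 ≈ -4.5241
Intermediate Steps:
4050942/(-969248) - 18523*87/4676187 = 4050942*(-1/969248) - 1611501*1/4676187 = -289353/69232 - 537167/1558729 = -488212058081/107913926128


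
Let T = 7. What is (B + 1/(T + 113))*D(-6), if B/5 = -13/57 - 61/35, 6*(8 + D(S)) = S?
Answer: 471441/5320 ≈ 88.617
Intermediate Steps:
D(S) = -8 + S/6
B = -3932/399 (B = 5*(-13/57 - 61/35) = 5*(-3932/1995) = -3932/399 ≈ -9.8546)
(B + 1/(T + 113))*D(-6) = (-3932/399 + 1/(7 + 113))*(-8 + (⅙)*(-6)) = (-3932/399 + 1/120)*(-8 - 1) = (-3932/399 + 1/120)*(-9) = -157147/15960*(-9) = 471441/5320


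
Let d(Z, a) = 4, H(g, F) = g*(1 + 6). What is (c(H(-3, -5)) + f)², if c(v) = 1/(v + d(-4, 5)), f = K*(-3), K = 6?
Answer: 94249/289 ≈ 326.12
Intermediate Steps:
H(g, F) = 7*g (H(g, F) = g*7 = 7*g)
f = -18 (f = 6*(-3) = -18)
c(v) = 1/(4 + v) (c(v) = 1/(v + 4) = 1/(4 + v))
(c(H(-3, -5)) + f)² = (1/(4 + 7*(-3)) - 18)² = (1/(4 - 21) - 18)² = (1/(-17) - 18)² = (-1/17 - 18)² = (-307/17)² = 94249/289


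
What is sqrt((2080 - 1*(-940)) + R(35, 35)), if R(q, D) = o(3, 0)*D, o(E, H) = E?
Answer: 25*sqrt(5) ≈ 55.902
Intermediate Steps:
R(q, D) = 3*D
sqrt((2080 - 1*(-940)) + R(35, 35)) = sqrt((2080 - 1*(-940)) + 3*35) = sqrt((2080 + 940) + 105) = sqrt(3020 + 105) = sqrt(3125) = 25*sqrt(5)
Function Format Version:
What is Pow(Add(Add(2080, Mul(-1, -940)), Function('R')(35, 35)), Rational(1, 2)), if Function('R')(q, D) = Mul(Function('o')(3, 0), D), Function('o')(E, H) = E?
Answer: Mul(25, Pow(5, Rational(1, 2))) ≈ 55.902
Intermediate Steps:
Function('R')(q, D) = Mul(3, D)
Pow(Add(Add(2080, Mul(-1, -940)), Function('R')(35, 35)), Rational(1, 2)) = Pow(Add(Add(2080, Mul(-1, -940)), Mul(3, 35)), Rational(1, 2)) = Pow(Add(Add(2080, 940), 105), Rational(1, 2)) = Pow(Add(3020, 105), Rational(1, 2)) = Pow(3125, Rational(1, 2)) = Mul(25, Pow(5, Rational(1, 2)))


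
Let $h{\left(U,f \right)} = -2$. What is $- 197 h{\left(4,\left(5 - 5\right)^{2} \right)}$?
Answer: $394$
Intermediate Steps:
$- 197 h{\left(4,\left(5 - 5\right)^{2} \right)} = \left(-197\right) \left(-2\right) = 394$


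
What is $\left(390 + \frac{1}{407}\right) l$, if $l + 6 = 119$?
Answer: $\frac{17936603}{407} \approx 44070.0$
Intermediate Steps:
$l = 113$ ($l = -6 + 119 = 113$)
$\left(390 + \frac{1}{407}\right) l = \left(390 + \frac{1}{407}\right) 113 = \frac{158731}{407} \cdot 113 = \frac{17936603}{407}$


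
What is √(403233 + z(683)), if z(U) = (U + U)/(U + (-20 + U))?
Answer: 2*√45659094779/673 ≈ 635.01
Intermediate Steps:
z(U) = 2*U/(-20 + 2*U) (z(U) = (2*U)/(-20 + 2*U) = 2*U/(-20 + 2*U))
√(403233 + z(683)) = √(403233 + 683/(-10 + 683)) = √(403233 + 683/673) = √(271376492/673) = 2*√45659094779/673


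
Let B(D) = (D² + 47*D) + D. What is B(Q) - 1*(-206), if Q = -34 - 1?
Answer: -249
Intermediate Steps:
Q = -35
B(D) = D² + 48*D
B(Q) - 1*(-206) = -35*(48 - 35) - 1*(-206) = -35*13 + 206 = -455 + 206 = -249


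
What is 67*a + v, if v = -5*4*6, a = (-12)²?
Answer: 9528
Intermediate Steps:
a = 144
v = -120 (v = -20*6 = -120)
67*a + v = 67*144 - 120 = 9648 - 120 = 9528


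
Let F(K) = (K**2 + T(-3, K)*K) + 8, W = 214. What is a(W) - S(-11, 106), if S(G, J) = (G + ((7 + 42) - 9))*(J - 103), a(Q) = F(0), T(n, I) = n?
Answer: -79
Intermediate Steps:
F(K) = 8 + K**2 - 3*K (F(K) = (K**2 - 3*K) + 8 = 8 + K**2 - 3*K)
a(Q) = 8 (a(Q) = 8 + 0**2 - 3*0 = 8 + 0 + 0 = 8)
S(G, J) = (-103 + J)*(40 + G) (S(G, J) = (G + (49 - 9))*(-103 + J) = (G + 40)*(-103 + J) = (40 + G)*(-103 + J) = (-103 + J)*(40 + G))
a(W) - S(-11, 106) = 8 - (-4120 - 103*(-11) + 40*106 - 11*106) = 8 - (-4120 + 1133 + 4240 - 1166) = 8 - 1*87 = 8 - 87 = -79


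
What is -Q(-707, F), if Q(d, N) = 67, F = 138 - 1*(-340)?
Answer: -67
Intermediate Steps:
F = 478 (F = 138 + 340 = 478)
-Q(-707, F) = -1*67 = -67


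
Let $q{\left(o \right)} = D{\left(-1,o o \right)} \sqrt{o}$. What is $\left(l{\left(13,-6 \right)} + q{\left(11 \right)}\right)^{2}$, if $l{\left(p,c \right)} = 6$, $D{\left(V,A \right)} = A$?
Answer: $161087 + 1452 \sqrt{11} \approx 1.659 \cdot 10^{5}$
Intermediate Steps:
$q{\left(o \right)} = o^{\frac{5}{2}}$ ($q{\left(o \right)} = o o \sqrt{o} = o^{2} \sqrt{o} = o^{\frac{5}{2}}$)
$\left(l{\left(13,-6 \right)} + q{\left(11 \right)}\right)^{2} = \left(6 + 11^{\frac{5}{2}}\right)^{2} = \left(6 + 121 \sqrt{11}\right)^{2}$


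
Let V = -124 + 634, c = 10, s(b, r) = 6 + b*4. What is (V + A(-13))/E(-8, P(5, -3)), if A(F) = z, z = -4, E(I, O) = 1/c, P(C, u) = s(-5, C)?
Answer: 5060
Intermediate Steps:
s(b, r) = 6 + 4*b
P(C, u) = -14 (P(C, u) = 6 + 4*(-5) = 6 - 20 = -14)
E(I, O) = ⅒ (E(I, O) = 1/10 = ⅒)
A(F) = -4
V = 510
(V + A(-13))/E(-8, P(5, -3)) = (510 - 4)/(⅒) = 506*10 = 5060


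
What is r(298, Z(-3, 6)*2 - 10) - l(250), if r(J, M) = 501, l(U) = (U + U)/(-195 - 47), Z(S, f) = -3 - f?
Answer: 60871/121 ≈ 503.07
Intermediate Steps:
l(U) = -U/121 (l(U) = (2*U)/(-242) = (2*U)*(-1/242) = -U/121)
r(298, Z(-3, 6)*2 - 10) - l(250) = 501 - (-1)*250/121 = 501 - 1*(-250/121) = 501 + 250/121 = 60871/121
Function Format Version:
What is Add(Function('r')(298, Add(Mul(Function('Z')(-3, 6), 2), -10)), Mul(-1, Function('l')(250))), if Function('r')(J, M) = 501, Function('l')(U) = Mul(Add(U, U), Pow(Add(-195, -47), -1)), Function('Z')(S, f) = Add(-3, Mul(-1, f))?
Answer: Rational(60871, 121) ≈ 503.07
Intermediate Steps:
Function('l')(U) = Mul(Rational(-1, 121), U) (Function('l')(U) = Mul(Mul(2, U), Pow(-242, -1)) = Mul(Mul(2, U), Rational(-1, 242)) = Mul(Rational(-1, 121), U))
Add(Function('r')(298, Add(Mul(Function('Z')(-3, 6), 2), -10)), Mul(-1, Function('l')(250))) = Add(501, Mul(-1, Mul(Rational(-1, 121), 250))) = Add(501, Mul(-1, Rational(-250, 121))) = Add(501, Rational(250, 121)) = Rational(60871, 121)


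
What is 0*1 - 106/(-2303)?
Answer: 106/2303 ≈ 0.046027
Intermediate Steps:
0*1 - 106/(-2303) = 0 - 106*(-1/2303) = 0 + 106/2303 = 106/2303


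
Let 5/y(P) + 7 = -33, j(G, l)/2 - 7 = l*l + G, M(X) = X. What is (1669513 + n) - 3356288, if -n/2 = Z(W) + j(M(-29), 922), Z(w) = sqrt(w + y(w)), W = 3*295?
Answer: -5087023 - sqrt(14158)/2 ≈ -5.0871e+6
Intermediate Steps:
j(G, l) = 14 + 2*G + 2*l**2 (j(G, l) = 14 + 2*(l*l + G) = 14 + 2*(l**2 + G) = 14 + 2*(G + l**2) = 14 + (2*G + 2*l**2) = 14 + 2*G + 2*l**2)
y(P) = -1/8 (y(P) = 5/(-7 - 33) = 5/(-40) = 5*(-1/40) = -1/8)
W = 885
Z(w) = sqrt(-1/8 + w) (Z(w) = sqrt(w - 1/8) = sqrt(-1/8 + w))
n = -3400248 - sqrt(14158)/2 (n = -2*(sqrt(-2 + 16*885)/4 + (14 + 2*(-29) + 2*922**2)) = -2*(sqrt(-2 + 14160)/4 + (14 - 58 + 2*850084)) = -2*(sqrt(14158)/4 + (14 - 58 + 1700168)) = -2*(sqrt(14158)/4 + 1700124) = -2*(1700124 + sqrt(14158)/4) = -3400248 - sqrt(14158)/2 ≈ -3.4003e+6)
(1669513 + n) - 3356288 = (1669513 + (-3400248 - sqrt(14158)/2)) - 3356288 = (-1730735 - sqrt(14158)/2) - 3356288 = -5087023 - sqrt(14158)/2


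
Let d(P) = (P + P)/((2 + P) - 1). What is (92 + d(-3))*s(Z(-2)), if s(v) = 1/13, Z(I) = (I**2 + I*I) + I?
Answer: 95/13 ≈ 7.3077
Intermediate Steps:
Z(I) = I + 2*I**2 (Z(I) = (I**2 + I**2) + I = 2*I**2 + I = I + 2*I**2)
s(v) = 1/13
d(P) = 2*P/(1 + P) (d(P) = (2*P)/(1 + P) = 2*P/(1 + P))
(92 + d(-3))*s(Z(-2)) = (92 + 2*(-3)/(1 - 3))*(1/13) = (92 + 2*(-3)/(-2))*(1/13) = (92 + 2*(-3)*(-1/2))*(1/13) = (92 + 3)*(1/13) = 95*(1/13) = 95/13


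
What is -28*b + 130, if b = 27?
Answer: -626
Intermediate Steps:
-28*b + 130 = -28*27 + 130 = -756 + 130 = -626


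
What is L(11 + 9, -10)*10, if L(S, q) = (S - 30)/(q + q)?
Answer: 5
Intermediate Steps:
L(S, q) = (-30 + S)/(2*q) (L(S, q) = (-30 + S)/((2*q)) = (-30 + S)*(1/(2*q)) = (-30 + S)/(2*q))
L(11 + 9, -10)*10 = ((½)*(-30 + (11 + 9))/(-10))*10 = ((½)*(-⅒)*(-30 + 20))*10 = ((½)*(-⅒)*(-10))*10 = (½)*10 = 5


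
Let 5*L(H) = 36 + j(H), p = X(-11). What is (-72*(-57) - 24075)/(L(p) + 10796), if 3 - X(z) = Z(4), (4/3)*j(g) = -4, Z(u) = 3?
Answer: -99855/54013 ≈ -1.8487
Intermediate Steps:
j(g) = -3 (j(g) = (¾)*(-4) = -3)
X(z) = 0 (X(z) = 3 - 1*3 = 3 - 3 = 0)
p = 0
L(H) = 33/5 (L(H) = (36 - 3)/5 = (⅕)*33 = 33/5)
(-72*(-57) - 24075)/(L(p) + 10796) = (-72*(-57) - 24075)/(33/5 + 10796) = (4104 - 24075)/(54013/5) = -19971*5/54013 = -99855/54013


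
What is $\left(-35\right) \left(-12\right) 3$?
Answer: $1260$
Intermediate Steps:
$\left(-35\right) \left(-12\right) 3 = 420 \cdot 3 = 1260$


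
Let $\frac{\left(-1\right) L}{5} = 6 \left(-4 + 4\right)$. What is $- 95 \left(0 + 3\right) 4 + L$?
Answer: $-1140$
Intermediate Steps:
$L = 0$ ($L = - 5 \cdot 6 \left(-4 + 4\right) = - 5 \cdot 6 \cdot 0 = \left(-5\right) 0 = 0$)
$- 95 \left(0 + 3\right) 4 + L = - 95 \left(0 + 3\right) 4 + 0 = - 95 \cdot 3 \cdot 4 + 0 = \left(-95\right) 12 + 0 = -1140 + 0 = -1140$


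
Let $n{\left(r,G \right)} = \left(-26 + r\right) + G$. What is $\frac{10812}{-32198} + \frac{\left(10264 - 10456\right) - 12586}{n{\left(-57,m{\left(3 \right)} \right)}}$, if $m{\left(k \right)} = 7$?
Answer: $\frac{6038299}{35986} \approx 167.8$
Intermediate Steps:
$n{\left(r,G \right)} = -26 + G + r$
$\frac{10812}{-32198} + \frac{\left(10264 - 10456\right) - 12586}{n{\left(-57,m{\left(3 \right)} \right)}} = \frac{10812}{-32198} + \frac{\left(10264 - 10456\right) - 12586}{-26 + 7 - 57} = 10812 \left(- \frac{1}{32198}\right) + \frac{-192 - 12586}{-76} = - \frac{318}{947} - - \frac{6389}{38} = - \frac{318}{947} + \frac{6389}{38} = \frac{6038299}{35986}$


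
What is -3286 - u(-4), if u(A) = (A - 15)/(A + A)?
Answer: -26307/8 ≈ -3288.4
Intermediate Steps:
u(A) = (-15 + A)/(2*A) (u(A) = (-15 + A)/((2*A)) = (-15 + A)*(1/(2*A)) = (-15 + A)/(2*A))
-3286 - u(-4) = -3286 - (-15 - 4)/(2*(-4)) = -3286 - (-1)*(-19)/(2*4) = -3286 - 1*19/8 = -3286 - 19/8 = -26307/8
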